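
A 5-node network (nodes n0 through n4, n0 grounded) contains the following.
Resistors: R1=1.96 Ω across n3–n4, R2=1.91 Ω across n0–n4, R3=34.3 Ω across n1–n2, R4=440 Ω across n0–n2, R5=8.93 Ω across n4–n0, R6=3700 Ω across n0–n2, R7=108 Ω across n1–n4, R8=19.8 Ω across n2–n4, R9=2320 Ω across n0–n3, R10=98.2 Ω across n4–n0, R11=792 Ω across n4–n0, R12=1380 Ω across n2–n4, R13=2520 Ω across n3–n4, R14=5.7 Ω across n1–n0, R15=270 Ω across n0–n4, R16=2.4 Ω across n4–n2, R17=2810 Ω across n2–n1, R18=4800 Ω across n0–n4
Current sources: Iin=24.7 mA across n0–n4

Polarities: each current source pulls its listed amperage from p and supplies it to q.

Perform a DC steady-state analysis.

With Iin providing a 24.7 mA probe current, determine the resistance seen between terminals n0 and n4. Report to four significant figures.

R_eq = 1.462 Ω

Apply KCL at each of the 4 non-ground nodes and solve the resulting linear system.
Node n1: branches {R3, R7, R14, R17} → V_1 = 0.006266
Node n2: branches {R3, R4, R6, R8, R12, R16, R17} → V_2 = 0.03416
Node n3: branches {R1, R9, R13} → V_3 = 0.03607
Node n4: branches {R1, R2, R5, R7, R8, R10, R11, R12, R13, R15, R16, R18, Iin} → V_4 = 0.03610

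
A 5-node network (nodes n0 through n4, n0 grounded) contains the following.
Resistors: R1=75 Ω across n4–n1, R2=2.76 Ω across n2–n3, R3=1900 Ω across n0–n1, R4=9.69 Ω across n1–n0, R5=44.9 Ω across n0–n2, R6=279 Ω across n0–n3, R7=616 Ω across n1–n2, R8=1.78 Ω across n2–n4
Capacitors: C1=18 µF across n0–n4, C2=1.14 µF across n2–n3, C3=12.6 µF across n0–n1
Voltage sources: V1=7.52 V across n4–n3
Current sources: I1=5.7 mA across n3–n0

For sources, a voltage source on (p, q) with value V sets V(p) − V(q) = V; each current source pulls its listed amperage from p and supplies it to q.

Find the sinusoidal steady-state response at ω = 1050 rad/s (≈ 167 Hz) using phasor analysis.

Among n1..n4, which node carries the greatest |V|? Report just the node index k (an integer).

MNA unknowns: 4 node voltages V₁..V_4 plus 1 source current (V1)
R1: Y=0.01333+0.000j on G[4,1]
R2: Y=0.3623+0.000j on G[2,3]
R3: Y=0.0005263+0.000j on G[0,1]
R4: Y=0.1032+0.000j on G[1,0]
C1: Y=0.000+0.01890j on G[0,4]
R5: Y=0.02227+0.000j on G[0,2]
C2: Y=0.000+0.001197j on G[2,3]
R6: Y=0.003584+0.000j on G[0,3]
R7: Y=0.001623+0.000j on G[1,2]
R8: Y=0.5618+0.000j on G[2,4]
C3: Y=0.000+0.01323j on G[0,1]
V1: row V4−V3=7.52, i_V1 at 4,3
I1: z[3]−=0.0057, z[0]+=0.0057
solve → V1=0.1803-0.1365j, V2=-1.052-0.9081j, V3=-5.652-0.9254j, V4=1.868-0.9254j
aux → i_V1=-1.681-0.01508j

3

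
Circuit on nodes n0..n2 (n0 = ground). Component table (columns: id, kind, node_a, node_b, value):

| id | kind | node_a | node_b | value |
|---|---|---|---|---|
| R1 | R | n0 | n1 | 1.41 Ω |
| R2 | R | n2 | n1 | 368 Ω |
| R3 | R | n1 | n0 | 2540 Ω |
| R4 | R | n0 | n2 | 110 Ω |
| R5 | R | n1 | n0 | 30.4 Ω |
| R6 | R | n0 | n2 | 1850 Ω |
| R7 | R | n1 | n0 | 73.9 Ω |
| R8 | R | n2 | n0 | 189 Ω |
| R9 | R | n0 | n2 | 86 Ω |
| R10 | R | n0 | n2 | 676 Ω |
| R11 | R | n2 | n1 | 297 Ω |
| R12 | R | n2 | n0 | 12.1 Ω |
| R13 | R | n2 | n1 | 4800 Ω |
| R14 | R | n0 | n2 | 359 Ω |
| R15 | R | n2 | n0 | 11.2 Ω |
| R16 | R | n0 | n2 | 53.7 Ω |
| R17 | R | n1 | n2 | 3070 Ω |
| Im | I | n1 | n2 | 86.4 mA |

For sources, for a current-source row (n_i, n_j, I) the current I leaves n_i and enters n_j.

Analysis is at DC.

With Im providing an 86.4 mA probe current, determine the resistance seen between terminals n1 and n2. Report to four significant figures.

R_eq = 5.623 Ω

Element admittances at DC:
  Y(R1) = 0.7092 S between n0,n1
  Y(R2) = 0.002717 S between n2,n1
  Y(R3) = 0.0003937 S between n1,n0
  Y(R4) = 0.009091 S between n0,n2
  Y(R5) = 0.03289 S between n1,n0
  Y(R6) = 0.0005405 S between n0,n2
  Y(R7) = 0.01353 S between n1,n0
  Y(R8) = 0.005291 S between n2,n0
  Y(R9) = 0.01163 S between n0,n2
  Y(R10) = 0.001479 S between n0,n2
  Y(R11) = 0.003367 S between n2,n1
  Y(R12) = 0.08264 S between n2,n0
  Y(R13) = 0.0002083 S between n2,n1
  Y(R14) = 0.002786 S between n0,n2
  Y(R15) = 0.08929 S between n2,n0
  Y(R16) = 0.01862 S between n0,n2
  Y(R17) = 0.0003257 S between n1,n2
  Im: injects 0.0864 A into n2 (from n1)
Assemble and solve the 2×2 MNA system:
  V(n1)=-0.1100  V(n2)=0.3758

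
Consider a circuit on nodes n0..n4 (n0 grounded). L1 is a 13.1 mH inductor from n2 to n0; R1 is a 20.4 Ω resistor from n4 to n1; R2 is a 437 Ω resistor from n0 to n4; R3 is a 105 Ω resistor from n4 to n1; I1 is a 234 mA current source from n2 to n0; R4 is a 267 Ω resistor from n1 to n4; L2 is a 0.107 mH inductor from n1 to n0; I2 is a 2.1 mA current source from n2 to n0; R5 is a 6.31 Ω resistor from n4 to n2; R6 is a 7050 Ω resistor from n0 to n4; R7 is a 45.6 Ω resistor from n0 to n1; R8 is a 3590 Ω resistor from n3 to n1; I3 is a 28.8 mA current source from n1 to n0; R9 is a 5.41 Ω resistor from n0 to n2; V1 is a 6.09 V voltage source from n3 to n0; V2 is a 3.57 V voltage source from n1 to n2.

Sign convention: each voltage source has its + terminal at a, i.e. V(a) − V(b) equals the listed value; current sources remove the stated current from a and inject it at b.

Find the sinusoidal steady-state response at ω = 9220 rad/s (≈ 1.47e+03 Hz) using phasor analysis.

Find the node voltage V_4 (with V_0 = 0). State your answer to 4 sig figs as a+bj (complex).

-2.431+0.3686j V

Apply KCL at each of the 4 non-ground nodes and solve the resulting linear system.
Node n1: branches {R1, R3, R4, L2, R7, R8, I3, V2} → V_1 = 0.1053+0.3726j
Node n2: branches {L1, I1, I2, R5, R9, V2} → V_2 = -3.465+0.3726j
Node n3: branches {R8, V1} → V_3 = 6.090+0.000j
Node n4: branches {R1, R2, R3, R4, R5, R6} → V_4 = -2.431+0.3686j
Source currents: i(V1)=-0.001667+0.0001038j, i(V2)=-0.5651+0.09821j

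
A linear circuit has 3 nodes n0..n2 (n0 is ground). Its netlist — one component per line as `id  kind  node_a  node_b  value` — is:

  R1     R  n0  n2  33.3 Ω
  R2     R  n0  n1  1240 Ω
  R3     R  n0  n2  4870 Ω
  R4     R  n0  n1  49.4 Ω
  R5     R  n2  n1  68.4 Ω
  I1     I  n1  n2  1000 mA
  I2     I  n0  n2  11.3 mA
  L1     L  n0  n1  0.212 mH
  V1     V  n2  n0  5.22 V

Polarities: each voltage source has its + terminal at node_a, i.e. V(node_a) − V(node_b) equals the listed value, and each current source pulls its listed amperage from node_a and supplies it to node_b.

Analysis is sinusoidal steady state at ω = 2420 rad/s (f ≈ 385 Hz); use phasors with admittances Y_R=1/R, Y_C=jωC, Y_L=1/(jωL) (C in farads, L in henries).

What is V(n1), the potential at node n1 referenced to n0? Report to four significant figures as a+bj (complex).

-0.008669-0.4737j V

MNA unknowns: 2 node voltages V₁..V_2 plus 1 source current (V1)
R1: Y=0.03003+0.000j on G[0,2]
R2: Y=0.0008065+0.000j on G[0,1]
R3: Y=0.0002053+0.000j on G[0,2]
R4: Y=0.02024+0.000j on G[0,1]
R5: Y=0.01462+0.000j on G[2,1]
I1: z[1]−=1, z[2]+=1
I2: z[0]−=0.0113, z[2]+=0.0113
L1: Y=0.000-1.949j on G[0,1]
V1: row V2−V0=5.22, i_V1 at 2,0
solve → V1=-0.008669-0.4737j, V2=5.220+0.000j
aux → i_V1=0.7770-0.006926j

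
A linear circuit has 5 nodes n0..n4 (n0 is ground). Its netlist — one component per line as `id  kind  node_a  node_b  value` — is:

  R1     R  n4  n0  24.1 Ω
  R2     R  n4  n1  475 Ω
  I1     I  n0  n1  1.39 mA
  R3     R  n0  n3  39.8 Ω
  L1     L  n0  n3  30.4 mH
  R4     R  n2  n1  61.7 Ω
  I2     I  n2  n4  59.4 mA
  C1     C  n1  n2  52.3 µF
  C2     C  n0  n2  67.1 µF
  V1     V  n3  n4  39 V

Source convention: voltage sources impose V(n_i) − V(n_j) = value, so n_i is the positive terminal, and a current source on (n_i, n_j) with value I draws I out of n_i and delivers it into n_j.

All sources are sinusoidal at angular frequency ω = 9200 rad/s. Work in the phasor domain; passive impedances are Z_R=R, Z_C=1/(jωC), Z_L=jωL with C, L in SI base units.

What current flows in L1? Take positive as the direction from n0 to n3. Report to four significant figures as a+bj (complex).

Apply KCL at each of the 4 non-ground nodes and solve the resulting linear system.
Node n1: branches {R2, I1, R4, C1} → V_1 = 0.006973+0.1961j
Node n2: branches {R4, I2, C1, C2} → V_2 = 0.003883+0.1399j
Node n3: branches {R3, L1, V1} → V_3 = 25.54+1.335j
Node n4: branches {R1, R2, I2, V1} → V_4 = -13.46+1.335j
Source currents: i(V1)=-0.6464+0.05777j

-0.004772+0.09131j A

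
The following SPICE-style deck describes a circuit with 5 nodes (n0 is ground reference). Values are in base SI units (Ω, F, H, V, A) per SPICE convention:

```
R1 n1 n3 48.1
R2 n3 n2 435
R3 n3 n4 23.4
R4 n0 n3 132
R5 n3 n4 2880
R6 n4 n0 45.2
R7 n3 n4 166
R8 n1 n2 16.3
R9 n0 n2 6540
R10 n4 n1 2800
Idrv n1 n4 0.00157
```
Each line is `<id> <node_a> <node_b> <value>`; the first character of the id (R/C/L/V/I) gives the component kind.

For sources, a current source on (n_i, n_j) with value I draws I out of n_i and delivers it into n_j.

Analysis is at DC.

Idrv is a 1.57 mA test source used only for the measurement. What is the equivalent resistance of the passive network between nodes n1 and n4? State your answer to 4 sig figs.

R_eq = 59.96 Ω

MNA unknowns: 4 node voltages V₁..V_4
R1: Y=0.02079 on G[1,3]
R2: Y=0.002299 on G[3,2]
R3: Y=0.04274 on G[3,4]
R4: Y=0.007576 on G[0,3]
R5: Y=0.0003472 on G[3,4]
R6: Y=0.02212 on G[4,0]
R7: Y=0.006024 on G[3,4]
R8: Y=0.06135 on G[1,2]
R9: Y=0.0001529 on G[0,2]
R10: Y=0.0003571 on G[4,1]
Idrv: z[1]−=0.00157, z[4]+=0.00157
solve → V1=-0.08659, V2=-0.08399, V3=-0.02034, V4=0.007546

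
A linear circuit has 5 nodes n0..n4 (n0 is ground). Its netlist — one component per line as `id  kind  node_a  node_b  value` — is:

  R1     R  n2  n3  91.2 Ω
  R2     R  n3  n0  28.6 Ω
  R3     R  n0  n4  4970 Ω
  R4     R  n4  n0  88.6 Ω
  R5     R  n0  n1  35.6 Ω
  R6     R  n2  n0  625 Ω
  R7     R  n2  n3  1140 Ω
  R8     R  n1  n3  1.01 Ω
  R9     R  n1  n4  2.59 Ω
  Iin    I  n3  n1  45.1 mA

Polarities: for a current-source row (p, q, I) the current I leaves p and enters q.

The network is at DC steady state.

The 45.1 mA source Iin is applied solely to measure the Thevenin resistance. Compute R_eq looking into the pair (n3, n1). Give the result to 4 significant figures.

Apply KCL at each of the 4 non-ground nodes and solve the resulting linear system.
Node n1: branches {R5, R8, R9, Iin} → V_1 = 0.02150
Node n2: branches {R1, R6, R7} → V_2 = -0.02044
Node n3: branches {R1, R2, R7, R8, Iin} → V_3 = -0.02320
Node n4: branches {R3, R4, R9} → V_4 = 0.02088

R_eq = 0.9911 Ω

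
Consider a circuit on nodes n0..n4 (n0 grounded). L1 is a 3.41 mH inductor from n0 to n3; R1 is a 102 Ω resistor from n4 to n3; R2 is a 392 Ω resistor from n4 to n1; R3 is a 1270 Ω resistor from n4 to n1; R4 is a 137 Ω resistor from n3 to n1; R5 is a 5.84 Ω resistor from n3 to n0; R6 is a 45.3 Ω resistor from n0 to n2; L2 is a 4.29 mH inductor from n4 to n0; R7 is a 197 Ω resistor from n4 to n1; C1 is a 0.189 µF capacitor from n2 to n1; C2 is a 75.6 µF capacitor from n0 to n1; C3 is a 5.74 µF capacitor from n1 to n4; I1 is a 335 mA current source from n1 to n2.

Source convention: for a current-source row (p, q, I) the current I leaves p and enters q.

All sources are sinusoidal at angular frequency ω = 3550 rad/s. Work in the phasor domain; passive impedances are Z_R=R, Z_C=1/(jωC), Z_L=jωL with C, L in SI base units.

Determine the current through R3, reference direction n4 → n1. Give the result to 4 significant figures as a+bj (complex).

MNA unknowns: 4 node voltages V₁..V_4
L1: Y=0.000-0.08261j on G[0,3]
R1: Y=0.009804+0.000j on G[4,3]
R2: Y=0.002551+0.000j on G[4,1]
R3: Y=0.0007874+0.000j on G[4,1]
R4: Y=0.007299+0.000j on G[3,1]
R5: Y=0.1712+0.000j on G[3,0]
R6: Y=0.02208+0.000j on G[0,2]
L2: Y=0.000-0.06566j on G[4,0]
R7: Y=0.005076+0.000j on G[4,1]
C1: Y=0.000+0.0006710j on G[2,1]
C2: Y=0.000+0.2684j on G[0,1]
C3: Y=0.000+0.02038j on G[1,4]
I1: z[1]−=0.335, z[2]+=0.335
solve → V1=-0.06180+1.136j, V2=15.13-0.4616j, V3=-0.02571+0.01244j, V4=-0.3430-0.3903j

-0.0002214-0.001202j A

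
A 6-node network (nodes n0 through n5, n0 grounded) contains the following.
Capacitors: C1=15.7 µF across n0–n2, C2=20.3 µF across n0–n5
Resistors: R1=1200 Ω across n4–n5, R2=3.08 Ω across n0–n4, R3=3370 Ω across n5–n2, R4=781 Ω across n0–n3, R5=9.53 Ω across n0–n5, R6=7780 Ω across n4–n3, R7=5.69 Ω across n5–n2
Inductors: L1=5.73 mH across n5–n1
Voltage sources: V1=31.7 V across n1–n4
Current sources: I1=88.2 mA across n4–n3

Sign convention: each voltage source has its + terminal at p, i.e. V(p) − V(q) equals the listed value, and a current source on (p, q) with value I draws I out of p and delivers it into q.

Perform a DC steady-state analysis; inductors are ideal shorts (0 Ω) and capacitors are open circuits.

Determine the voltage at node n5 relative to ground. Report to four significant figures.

23.77 V

Element admittances at DC:
  Y(C1) = 0.000 S between n0,n2
  Y(R1) = 0.0008333 S between n4,n5
  L1: short n5↔n1 (DC inductor)
  Y(C2) = 0.000 S between n0,n5
  Y(R2) = 0.3247 S between n0,n4
  Y(R3) = 0.0002967 S between n5,n2
  Y(R4) = 0.001280 S between n0,n3
  Y(R5) = 0.1049 S between n0,n5
  Y(R6) = 0.0001285 S between n4,n3
  Y(R7) = 0.1757 S between n5,n2
  V1: constraint V(n1)−V(n4) = 31.7
  I1: injects 0.0882 A into n3 (from n4)
Assemble and solve the 7×7 MNA system:
  V(n1)=23.77  V(n2)=23.77  V(n3)=61.88  V(n4)=-7.927  V(n5)=23.77
  i(L1)=-2.521  i(V1)=-2.521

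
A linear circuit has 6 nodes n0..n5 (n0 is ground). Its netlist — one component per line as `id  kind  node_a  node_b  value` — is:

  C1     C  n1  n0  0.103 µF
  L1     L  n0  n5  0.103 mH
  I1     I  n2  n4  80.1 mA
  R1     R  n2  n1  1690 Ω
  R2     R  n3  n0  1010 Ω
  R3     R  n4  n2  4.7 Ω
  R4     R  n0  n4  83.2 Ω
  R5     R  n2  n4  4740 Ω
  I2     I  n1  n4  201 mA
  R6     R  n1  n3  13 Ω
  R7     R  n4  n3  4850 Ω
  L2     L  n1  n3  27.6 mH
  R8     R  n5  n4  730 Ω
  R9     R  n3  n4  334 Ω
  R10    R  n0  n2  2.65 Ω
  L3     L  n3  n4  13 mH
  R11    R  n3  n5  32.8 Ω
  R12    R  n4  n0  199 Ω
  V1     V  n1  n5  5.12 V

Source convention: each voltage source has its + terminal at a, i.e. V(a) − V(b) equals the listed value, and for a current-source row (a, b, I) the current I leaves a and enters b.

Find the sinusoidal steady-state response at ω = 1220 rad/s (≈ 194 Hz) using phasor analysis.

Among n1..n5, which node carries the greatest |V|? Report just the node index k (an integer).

1

MNA unknowns: 5 node voltages V₁..V_5 plus 1 source current (V1)
C1: Y=0.000+0.0001257j on G[1,0]
L1: Y=0.000-7.958j on G[0,5]
I1: z[2]−=0.0801, z[4]+=0.0801
R1: Y=0.0005917+0.000j on G[2,1]
R2: Y=0.0009901+0.000j on G[3,0]
R3: Y=0.2128+0.000j on G[4,2]
R4: Y=0.01202+0.000j on G[0,4]
R5: Y=0.0002110+0.000j on G[2,4]
I2: z[1]−=0.201, z[4]+=0.201
R6: Y=0.07692+0.000j on G[1,3]
R7: Y=0.0002062+0.000j on G[4,3]
L2: Y=0.000-0.02970j on G[1,3]
R8: Y=0.001370+0.000j on G[5,4]
R9: Y=0.002994+0.000j on G[3,4]
R10: Y=0.3774+0.000j on G[0,2]
L3: Y=0.000-0.06305j on G[3,4]
R11: Y=0.03049+0.000j on G[3,5]
R12: Y=0.005025+0.000j on G[4,0]
V1: row V1−V5=5.12, i_V1 at 1,5
solve → V1=5.111-0.03121j, V2=0.5629-0.1784j, V3=3.169+0.1425j, V4=1.924-0.4948j, V5=-0.009419-0.03121j
aux → i_V1=-0.3479+0.07030j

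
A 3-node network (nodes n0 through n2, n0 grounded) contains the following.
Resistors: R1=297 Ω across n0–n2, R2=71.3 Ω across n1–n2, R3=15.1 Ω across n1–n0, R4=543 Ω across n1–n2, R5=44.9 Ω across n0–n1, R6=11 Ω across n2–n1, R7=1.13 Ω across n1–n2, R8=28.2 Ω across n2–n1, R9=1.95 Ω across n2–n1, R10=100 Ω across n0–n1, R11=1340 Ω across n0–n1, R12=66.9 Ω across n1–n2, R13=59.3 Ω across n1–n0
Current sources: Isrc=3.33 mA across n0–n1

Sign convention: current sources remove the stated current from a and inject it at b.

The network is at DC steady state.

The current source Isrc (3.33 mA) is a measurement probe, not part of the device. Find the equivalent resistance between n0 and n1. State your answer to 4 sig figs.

R_eq = 8.371 Ω

Apply KCL at each of the 2 non-ground nodes and solve the resulting linear system.
Node n1: branches {R2, R3, R4, R5, R6, R7, R8, R9, R10, R11, R12, R13, Isrc} → V_1 = 0.02787
Node n2: branches {R1, R2, R4, R6, R7, R8, R9, R12} → V_2 = 0.02781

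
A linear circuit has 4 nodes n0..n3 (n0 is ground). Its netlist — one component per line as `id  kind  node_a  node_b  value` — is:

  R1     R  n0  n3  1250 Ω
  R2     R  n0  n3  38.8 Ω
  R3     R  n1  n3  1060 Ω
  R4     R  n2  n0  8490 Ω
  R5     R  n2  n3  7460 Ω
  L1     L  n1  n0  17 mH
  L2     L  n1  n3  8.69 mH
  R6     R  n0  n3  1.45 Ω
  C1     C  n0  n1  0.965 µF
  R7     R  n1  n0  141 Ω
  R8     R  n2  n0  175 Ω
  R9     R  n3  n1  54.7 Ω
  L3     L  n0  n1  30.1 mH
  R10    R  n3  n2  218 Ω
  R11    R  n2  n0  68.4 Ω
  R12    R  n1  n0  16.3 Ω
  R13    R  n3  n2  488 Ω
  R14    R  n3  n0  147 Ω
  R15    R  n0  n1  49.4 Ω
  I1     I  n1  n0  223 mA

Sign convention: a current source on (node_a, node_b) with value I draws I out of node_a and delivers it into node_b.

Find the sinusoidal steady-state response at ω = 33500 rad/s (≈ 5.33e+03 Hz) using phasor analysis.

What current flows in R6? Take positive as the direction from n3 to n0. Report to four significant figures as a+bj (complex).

-0.03329+0.01457j A

MNA unknowns: 3 node voltages V₁..V_3
R1: Y=0.0008000+0.000j on G[0,3]
R2: Y=0.02577+0.000j on G[0,3]
R3: Y=0.0009434+0.000j on G[1,3]
R4: Y=0.0001178+0.000j on G[2,0]
R5: Y=0.0001340+0.000j on G[2,3]
L1: Y=0.000-0.001756j on G[1,0]
L2: Y=0.000-0.003435j on G[1,3]
R6: Y=0.6897+0.000j on G[0,3]
C1: Y=0.000+0.03233j on G[0,1]
R7: Y=0.007092+0.000j on G[1,0]
R8: Y=0.005714+0.000j on G[2,0]
R9: Y=0.01828+0.000j on G[3,1]
L3: Y=0.000-0.0009917j on G[0,1]
R10: Y=0.004587+0.000j on G[3,2]
R11: Y=0.01462+0.000j on G[2,0]
R12: Y=0.06135+0.000j on G[1,0]
R13: Y=0.002049+0.000j on G[3,2]
R14: Y=0.006803+0.000j on G[3,0]
R15: Y=0.02024+0.000j on G[0,1]
I1: z[1]−=0.223, z[0]+=0.223
solve → V1=-1.958+0.4797j, V2=-0.01200+0.005253j, V3=-0.04827+0.02112j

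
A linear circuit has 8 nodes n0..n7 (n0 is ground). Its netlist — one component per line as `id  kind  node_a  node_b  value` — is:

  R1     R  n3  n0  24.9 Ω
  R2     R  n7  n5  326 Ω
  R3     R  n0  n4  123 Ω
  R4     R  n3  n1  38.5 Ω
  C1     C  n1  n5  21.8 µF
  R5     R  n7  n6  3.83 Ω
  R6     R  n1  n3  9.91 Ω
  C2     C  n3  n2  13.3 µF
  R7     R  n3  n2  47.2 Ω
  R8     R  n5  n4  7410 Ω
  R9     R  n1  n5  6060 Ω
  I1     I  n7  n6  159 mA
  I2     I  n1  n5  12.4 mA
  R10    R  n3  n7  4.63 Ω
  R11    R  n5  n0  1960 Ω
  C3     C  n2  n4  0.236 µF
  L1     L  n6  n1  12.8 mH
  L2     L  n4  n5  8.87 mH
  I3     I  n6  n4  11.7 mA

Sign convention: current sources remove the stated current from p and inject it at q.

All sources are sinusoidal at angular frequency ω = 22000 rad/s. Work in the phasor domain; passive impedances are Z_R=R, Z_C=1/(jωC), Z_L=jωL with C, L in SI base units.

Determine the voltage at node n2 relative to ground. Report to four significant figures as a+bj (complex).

-0.2409+0.001924j V

MNA unknowns: 7 node voltages V₁..V_7
R1: Y=0.04016+0.000j on G[3,0]
R2: Y=0.003067+0.000j on G[7,5]
R3: Y=0.008130+0.000j on G[0,4]
R4: Y=0.02597+0.000j on G[3,1]
C1: Y=0.000+0.4796j on G[1,5]
R5: Y=0.2611+0.000j on G[7,6]
R6: Y=0.1009+0.000j on G[1,3]
C2: Y=0.000+0.2926j on G[3,2]
R7: Y=0.02119+0.000j on G[3,2]
R8: Y=0.0001350+0.000j on G[5,4]
R9: Y=0.0001650+0.000j on G[1,5]
I1: z[7]−=0.159, z[6]+=0.159
I2: z[1]−=0.0124, z[5]+=0.0124
R10: Y=0.2160+0.000j on G[3,7]
R11: Y=0.0005102+0.000j on G[5,0]
C3: Y=0.000+0.005192j on G[2,4]
L1: Y=0.000-0.003551j on G[6,1]
L2: Y=0.000-0.005125j on G[4,5]
I3: z[6]−=0.0117, z[4]+=0.0117
solve → V1=-0.2602-0.07648j, V2=-0.2409+0.001924j, V3=-0.2689-0.0002019j, V4=1.345+0.007523j, V5=-0.2766-0.1040j, V6=0.2391+0.01323j, V7=-0.3238+0.006438j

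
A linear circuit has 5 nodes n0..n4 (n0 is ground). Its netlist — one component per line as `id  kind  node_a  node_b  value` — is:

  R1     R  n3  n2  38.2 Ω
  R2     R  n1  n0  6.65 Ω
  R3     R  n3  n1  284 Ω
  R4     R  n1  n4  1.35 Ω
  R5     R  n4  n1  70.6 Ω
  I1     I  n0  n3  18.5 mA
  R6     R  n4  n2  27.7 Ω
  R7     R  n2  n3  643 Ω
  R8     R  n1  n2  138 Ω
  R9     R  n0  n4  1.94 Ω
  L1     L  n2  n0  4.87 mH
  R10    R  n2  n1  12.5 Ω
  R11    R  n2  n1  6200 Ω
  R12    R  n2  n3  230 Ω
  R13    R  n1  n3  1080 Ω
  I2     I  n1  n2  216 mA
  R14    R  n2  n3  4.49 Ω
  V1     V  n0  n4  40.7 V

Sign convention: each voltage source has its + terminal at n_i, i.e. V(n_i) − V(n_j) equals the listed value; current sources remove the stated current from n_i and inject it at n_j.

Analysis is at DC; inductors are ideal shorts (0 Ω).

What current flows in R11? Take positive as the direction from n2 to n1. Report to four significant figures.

0.005005 A

Element admittances at DC:
  Y(R1) = 0.02618 S between n3,n2
  Y(R2) = 0.1504 S between n1,n0
  Y(R3) = 0.003521 S between n3,n1
  Y(R4) = 0.7407 S between n1,n4
  Y(R5) = 0.01416 S between n4,n1
  I1: injects 0.0185 A into n3 (from n0)
  Y(R6) = 0.03610 S between n4,n2
  Y(R7) = 0.001555 S between n2,n3
  Y(R8) = 0.007246 S between n1,n2
  Y(R9) = 0.5155 S between n0,n4
  L1: short n2↔n0 (DC inductor)
  Y(R10) = 0.08000 S between n2,n1
  Y(R11) = 0.0001613 S between n2,n1
  Y(R12) = 0.004348 S between n2,n3
  Y(R13) = 0.0009259 S between n1,n3
  I2: injects 0.216 A into n2 (from n1)
  Y(R14) = 0.2227 S between n2,n3
  V1: constraint V(n0)−V(n4) = 40.7
Assemble and solve the 6×6 MNA system:
  V(n1)=-31.03  V(n2)=0.000  V(n3)=-0.4609  V(n4)=-40.70
  i(L1)=-4.083  i(V1)=-29.75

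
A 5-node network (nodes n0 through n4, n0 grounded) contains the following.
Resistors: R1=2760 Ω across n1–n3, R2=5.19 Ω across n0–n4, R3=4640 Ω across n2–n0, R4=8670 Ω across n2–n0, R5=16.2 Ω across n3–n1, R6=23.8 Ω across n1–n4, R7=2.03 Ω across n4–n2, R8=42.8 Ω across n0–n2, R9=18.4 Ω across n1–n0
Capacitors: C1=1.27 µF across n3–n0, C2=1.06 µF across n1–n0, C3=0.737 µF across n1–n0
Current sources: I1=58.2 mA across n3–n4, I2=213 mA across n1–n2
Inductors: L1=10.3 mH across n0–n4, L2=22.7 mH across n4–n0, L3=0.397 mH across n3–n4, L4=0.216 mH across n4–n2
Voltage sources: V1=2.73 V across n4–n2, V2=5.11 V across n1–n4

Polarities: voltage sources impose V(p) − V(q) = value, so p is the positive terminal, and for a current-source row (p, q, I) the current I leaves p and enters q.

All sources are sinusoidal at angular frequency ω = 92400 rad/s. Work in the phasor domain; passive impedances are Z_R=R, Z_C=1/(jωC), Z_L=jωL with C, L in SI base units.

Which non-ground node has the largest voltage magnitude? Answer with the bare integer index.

2

Apply KCL at each of the 4 non-ground nodes and solve the resulting linear system.
Node n1: branches {R1, C2, I2, C3, R5, R6, R9, V2} → V_1 = 2.889-1.784j
Node n2: branches {R3, R4, I2, R7, R8, L4, V1} → V_2 = -4.951-1.784j
Node n3: branches {R1, C1, I1, R5, L3} → V_3 = -0.001612-0.8067j
Node n4: branches {R2, I1, L1, L2, L3, R6, R7, L4, V1, V2} → V_4 = -2.221-1.784j
Source currents: i(V1)=-1.675+0.09451j, i(V2)=-1.060-0.3221j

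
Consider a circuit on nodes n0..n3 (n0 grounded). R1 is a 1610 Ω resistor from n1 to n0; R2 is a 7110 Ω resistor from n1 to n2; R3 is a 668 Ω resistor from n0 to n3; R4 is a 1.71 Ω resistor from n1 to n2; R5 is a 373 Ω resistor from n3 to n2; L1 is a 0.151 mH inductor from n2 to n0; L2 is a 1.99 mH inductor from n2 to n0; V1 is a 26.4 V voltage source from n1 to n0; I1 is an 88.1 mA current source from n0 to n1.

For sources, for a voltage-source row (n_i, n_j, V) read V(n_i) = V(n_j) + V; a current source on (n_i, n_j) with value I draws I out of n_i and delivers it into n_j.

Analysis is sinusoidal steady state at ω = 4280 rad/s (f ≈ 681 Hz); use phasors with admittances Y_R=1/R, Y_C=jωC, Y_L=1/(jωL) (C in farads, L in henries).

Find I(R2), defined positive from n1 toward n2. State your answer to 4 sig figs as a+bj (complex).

MNA unknowns: 3 node voltages V₁..V_3 plus 1 source current (V1)
R1: Y=0.0006211+0.000j on G[1,0]
R2: Y=0.0001406+0.000j on G[1,2]
R3: Y=0.001497+0.000j on G[0,3]
R4: Y=0.5848+0.000j on G[1,2]
R5: Y=0.002681+0.000j on G[3,2]
L1: Y=0.000-1.547j on G[2,0]
L2: Y=0.000-0.1174j on G[2,0]
V1: row V1−V0=26.4, i_V1 at 1,0
I1: z[0]−=0.0881, z[1]+=0.0881
solve → V1=26.40+0.000j, V2=2.905+8.254j, V3=1.864+5.296j
aux → i_V1=-13.67+4.828j

0.003305-0.001161j A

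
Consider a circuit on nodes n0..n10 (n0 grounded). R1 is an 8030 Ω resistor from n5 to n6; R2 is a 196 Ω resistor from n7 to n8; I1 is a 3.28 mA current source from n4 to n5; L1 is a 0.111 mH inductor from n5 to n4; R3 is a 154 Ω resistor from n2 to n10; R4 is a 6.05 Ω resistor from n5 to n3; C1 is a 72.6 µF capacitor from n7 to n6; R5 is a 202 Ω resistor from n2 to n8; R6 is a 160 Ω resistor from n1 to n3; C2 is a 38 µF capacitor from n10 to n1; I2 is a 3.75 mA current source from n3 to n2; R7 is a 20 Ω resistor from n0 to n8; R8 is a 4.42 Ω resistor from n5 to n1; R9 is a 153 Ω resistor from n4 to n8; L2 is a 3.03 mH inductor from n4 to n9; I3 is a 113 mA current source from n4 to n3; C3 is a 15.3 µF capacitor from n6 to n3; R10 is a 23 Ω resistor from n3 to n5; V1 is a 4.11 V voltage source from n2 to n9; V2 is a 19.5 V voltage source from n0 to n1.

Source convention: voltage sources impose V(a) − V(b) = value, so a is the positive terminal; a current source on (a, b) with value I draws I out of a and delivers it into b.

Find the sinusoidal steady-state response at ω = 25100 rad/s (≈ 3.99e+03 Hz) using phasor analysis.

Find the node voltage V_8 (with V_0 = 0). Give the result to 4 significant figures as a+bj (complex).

Element admittances at ω=25100 rad/s:
  Y(R1) = 0.0001245+0.000j S between n5,n6
  Y(R2) = 0.005102+0.000j S between n7,n8
  I1: injects 0.00328 A into n5 (from n4)
  Y(L1) = 0.000-0.3589j S between n5,n4
  Y(R3) = 0.006494+0.000j S between n2,n10
  Y(R4) = 0.1653+0.000j S between n5,n3
  Y(C1) = 0.000+1.822j S between n7,n6
  Y(R5) = 0.004950+0.000j S between n2,n8
  Y(R6) = 0.006250+0.000j S between n1,n3
  Y(C2) = 0.000+0.9538j S between n10,n1
  I2: injects 0.00375 A into n2 (from n3)
  Y(R7) = 0.05000+0.000j S between n0,n8
  Y(R8) = 0.2262+0.000j S between n5,n1
  Y(R9) = 0.006536+0.000j S between n4,n8
  Y(L2) = 0.000-0.01315j S between n4,n9
  I3: injects 0.113 A into n3 (from n4)
  Y(C3) = 0.000+0.3840j S between n6,n3
  Y(R10) = 0.04348+0.000j S between n3,n5
  V1: constraint V(n2)−V(n9) = 4.11
  V2: constraint V(n0)−V(n1) = 19.5
Assemble and solve the 12×12 MNA system:
  V(n1)=-19.50+0.000j  V(n2)=-13.77+0.9870j  V(n3)=-17.96-0.03089j  V(n4)=-18.74-0.06075j  V(n5)=-18.77-0.03924j  V(n6)=-17.95-0.2128j  V(n7)=-17.95-0.2512j  V(n8)=-4.239+0.04816j  V(n9)=-17.88+0.9870j  V(n10)=-19.49-0.03896j
  i(V1)=0.01378-0.01131j  i(V2)=-0.2119+0.002408j

-4.239+0.04816j V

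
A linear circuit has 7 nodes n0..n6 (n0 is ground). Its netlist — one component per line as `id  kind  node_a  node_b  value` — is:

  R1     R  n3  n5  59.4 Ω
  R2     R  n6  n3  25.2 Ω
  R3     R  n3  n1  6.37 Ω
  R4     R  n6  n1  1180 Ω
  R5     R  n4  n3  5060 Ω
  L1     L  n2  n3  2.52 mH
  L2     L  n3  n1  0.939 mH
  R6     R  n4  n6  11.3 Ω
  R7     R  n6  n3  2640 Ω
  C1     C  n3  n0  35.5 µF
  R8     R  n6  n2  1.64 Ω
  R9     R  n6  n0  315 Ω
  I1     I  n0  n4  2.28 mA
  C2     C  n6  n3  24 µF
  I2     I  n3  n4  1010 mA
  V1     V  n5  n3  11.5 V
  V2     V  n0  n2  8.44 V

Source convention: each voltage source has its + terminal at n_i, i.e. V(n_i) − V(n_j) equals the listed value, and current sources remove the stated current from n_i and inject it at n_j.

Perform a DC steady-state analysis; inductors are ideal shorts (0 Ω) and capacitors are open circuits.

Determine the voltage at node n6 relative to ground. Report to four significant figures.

-6.855 V

Apply KCL at each of the 6 non-ground nodes and solve the resulting linear system.
Node n1: branches {R3, R4, L2} → V_1 = -8.440
Node n2: branches {L1, R8, V2} → V_2 = -8.440
Node n3: branches {R1, R2, R3, R5, L1, L2, R7, C1, C2, I2, V1} → V_3 = -8.440
Node n4: branches {R5, R6, I1, I2} → V_4 = 4.555
Node n5: branches {R1, V1} → V_5 = 3.060
Node n6: branches {R2, R4, R6, R7, R8, R9, C2} → V_6 = -6.855
Source currents: i(L1)=0.9426, i(L2)=-0.001343, i(V1)=-0.1936, i(V2)=-0.02404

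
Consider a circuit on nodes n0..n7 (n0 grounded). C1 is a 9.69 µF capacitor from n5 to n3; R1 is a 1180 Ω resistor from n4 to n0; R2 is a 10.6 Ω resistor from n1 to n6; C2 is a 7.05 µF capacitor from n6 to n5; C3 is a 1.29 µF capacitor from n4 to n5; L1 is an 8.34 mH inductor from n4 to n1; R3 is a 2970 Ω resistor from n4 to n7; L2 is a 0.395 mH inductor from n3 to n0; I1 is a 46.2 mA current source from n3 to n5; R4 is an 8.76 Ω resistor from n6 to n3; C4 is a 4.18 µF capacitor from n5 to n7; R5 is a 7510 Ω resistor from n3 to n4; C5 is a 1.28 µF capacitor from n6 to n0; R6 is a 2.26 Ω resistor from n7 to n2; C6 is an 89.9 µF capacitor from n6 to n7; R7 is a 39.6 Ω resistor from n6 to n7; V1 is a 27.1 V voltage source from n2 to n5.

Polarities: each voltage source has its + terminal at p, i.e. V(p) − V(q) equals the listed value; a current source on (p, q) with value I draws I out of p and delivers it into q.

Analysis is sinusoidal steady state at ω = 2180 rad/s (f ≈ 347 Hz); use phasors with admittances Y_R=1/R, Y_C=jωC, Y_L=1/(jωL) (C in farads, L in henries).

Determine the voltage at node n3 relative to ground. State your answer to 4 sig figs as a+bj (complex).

Apply KCL at each of the 7 non-ground nodes and solve the resulting linear system.
Node n1: branches {R2, L1} → V_1 = 1.439+3.047j
Node n2: branches {R6, V1} → V_2 = 6.425+5.745j
Node n3: branches {C1, L2, I1, R4, R5} → V_3 = 0.005800+0.007105j
Node n4: branches {R1, C3, L1, R3, R5} → V_4 = 2.682+2.872j
Node n5: branches {C1, C2, C3, I1, C4, V1} → V_5 = -20.68+5.745j
Node n6: branches {R2, C2, R4, C5, C6, R7} → V_6 = 1.541+3.772j
Node n7: branches {R3, C4, R6, C6, R7} → V_7 = 5.909+3.290j
Source currents: i(V1)=-0.2282-1.086j

0.005800+0.007105j V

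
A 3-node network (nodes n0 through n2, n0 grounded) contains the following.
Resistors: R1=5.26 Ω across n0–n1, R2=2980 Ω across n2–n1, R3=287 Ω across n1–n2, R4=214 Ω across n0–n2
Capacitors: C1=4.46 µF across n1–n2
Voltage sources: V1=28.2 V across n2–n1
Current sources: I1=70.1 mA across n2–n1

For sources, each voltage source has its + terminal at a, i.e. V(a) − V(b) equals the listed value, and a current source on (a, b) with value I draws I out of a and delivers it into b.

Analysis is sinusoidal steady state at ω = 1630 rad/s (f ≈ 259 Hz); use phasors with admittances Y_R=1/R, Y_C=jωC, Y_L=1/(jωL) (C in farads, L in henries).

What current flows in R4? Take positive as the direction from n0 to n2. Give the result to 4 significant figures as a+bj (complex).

Apply KCL at each of the 2 non-ground nodes and solve the resulting linear system.
Node n1: branches {R1, R2, C1, R3, V1, I1} → V_1 = -0.6765+0.000j
Node n2: branches {R2, C1, R3, R4, V1, I1} → V_2 = 27.52+0.000j
Source currents: i(V1)=-0.3064-0.2050j

-0.1286+0.000j A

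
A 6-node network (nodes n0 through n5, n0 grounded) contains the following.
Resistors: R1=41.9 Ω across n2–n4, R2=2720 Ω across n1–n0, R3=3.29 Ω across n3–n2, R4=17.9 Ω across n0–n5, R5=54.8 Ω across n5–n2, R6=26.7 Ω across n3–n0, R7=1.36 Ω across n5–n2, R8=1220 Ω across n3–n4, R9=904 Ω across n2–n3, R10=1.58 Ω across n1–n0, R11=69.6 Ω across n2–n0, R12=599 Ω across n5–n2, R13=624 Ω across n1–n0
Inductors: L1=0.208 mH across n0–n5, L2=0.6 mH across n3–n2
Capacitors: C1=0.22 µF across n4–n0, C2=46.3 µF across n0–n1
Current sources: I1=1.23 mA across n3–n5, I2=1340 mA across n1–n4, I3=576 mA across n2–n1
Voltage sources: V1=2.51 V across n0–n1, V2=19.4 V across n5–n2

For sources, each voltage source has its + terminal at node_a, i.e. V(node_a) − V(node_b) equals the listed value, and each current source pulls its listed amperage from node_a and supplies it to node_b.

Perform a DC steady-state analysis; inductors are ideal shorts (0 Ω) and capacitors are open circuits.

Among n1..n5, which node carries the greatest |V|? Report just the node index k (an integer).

4

MNA unknowns: 5 node voltages V₁..V_5 plus 4 source currents (L1, L2, V1, V2)
R1: Y=0.02387 on G[2,4]
L1: row V0−V5=0, i_L1 at 0,5
C1: Y=0.000 on G[4,0]
I1: z[3]−=0.00123, z[5]+=0.00123
R2: Y=0.0003676 on G[1,0]
R3: Y=0.3040 on G[3,2]
R4: Y=0.05587 on G[0,5]
R5: Y=0.01825 on G[5,2]
L2: row V3−V2=0, i_L2 at 3,2
R6: Y=0.03745 on G[3,0]
C2: Y=0.000 on G[0,1]
R7: Y=0.7353 on G[5,2]
R8: Y=0.0008197 on G[3,4]
R9: Y=0.001106 on G[2,3]
R10: Y=0.6329 on G[1,0]
R11: Y=0.01437 on G[2,0]
R12: Y=0.001669 on G[5,2]
I2: z[1]−=1.34, z[4]+=1.34
R13: Y=0.001603 on G[1,0]
I3: z[2]−=0.576, z[1]+=0.576
V1: row V0−V1=2.51, i_V1 at 0,1
V2: row V5−V2=19.4, i_V2 at 5,2
solve → V1=-2.510, V2=-19.40, V3=-19.40, V4=34.88, V5=0.000
aux → i_L1=-1.769, i_L2=0.7699, i_V1=-0.8296, i_V2=-16.42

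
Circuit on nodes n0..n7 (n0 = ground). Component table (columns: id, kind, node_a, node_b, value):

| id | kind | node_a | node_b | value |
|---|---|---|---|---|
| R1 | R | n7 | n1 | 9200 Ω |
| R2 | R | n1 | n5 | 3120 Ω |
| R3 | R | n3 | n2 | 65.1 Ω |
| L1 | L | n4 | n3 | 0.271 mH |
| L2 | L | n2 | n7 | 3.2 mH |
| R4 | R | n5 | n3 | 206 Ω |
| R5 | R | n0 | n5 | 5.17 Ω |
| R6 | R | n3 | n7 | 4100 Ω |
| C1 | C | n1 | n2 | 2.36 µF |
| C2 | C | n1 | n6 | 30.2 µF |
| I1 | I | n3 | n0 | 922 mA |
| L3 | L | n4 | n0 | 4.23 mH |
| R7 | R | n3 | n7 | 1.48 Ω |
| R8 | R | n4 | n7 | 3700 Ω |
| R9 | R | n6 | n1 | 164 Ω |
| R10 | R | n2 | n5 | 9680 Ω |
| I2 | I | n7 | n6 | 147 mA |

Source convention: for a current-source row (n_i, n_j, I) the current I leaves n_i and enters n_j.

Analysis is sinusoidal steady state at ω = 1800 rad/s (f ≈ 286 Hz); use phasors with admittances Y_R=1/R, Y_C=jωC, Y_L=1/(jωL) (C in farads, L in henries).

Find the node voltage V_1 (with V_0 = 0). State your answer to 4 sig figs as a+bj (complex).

3.498-40.86j V

Element admittances at ω=1800 rad/s:
  Y(R1) = 0.0001087+0.000j S between n7,n1
  Y(R2) = 0.0003205+0.000j S between n1,n5
  Y(R3) = 0.01536+0.000j S between n3,n2
  Y(L1) = 0.000-2.050j S between n4,n3
  Y(L2) = 0.000-0.1736j S between n2,n7
  Y(R4) = 0.004854+0.000j S between n5,n3
  Y(R5) = 0.1934+0.000j S between n0,n5
  Y(R6) = 0.0002439+0.000j S between n3,n7
  Y(C1) = 0.000+0.004248j S between n1,n2
  Y(C2) = 0.000+0.05436j S between n1,n6
  I1: injects 0.922 A into n0 (from n3)
  Y(L3) = 0.000-0.1313j S between n4,n0
  Y(R7) = 0.6757+0.000j S between n3,n7
  Y(R8) = 0.0002703+0.000j S between n4,n7
  Y(R9) = 0.006098+0.000j S between n6,n1
  Y(R10) = 0.0001033+0.000j S between n2,n5
  I2: injects 0.147 A into n6 (from n7)
Assemble and solve the 7×7 MNA system:
  V(n1)=3.498-40.86j  V(n2)=-0.4207-6.622j  V(n3)=-0.3945-7.463j  V(n4)=-0.3707-7.014j  V(n5)=-0.004213-0.2517j  V(n6)=3.798-43.53j  V(n7)=-0.3955-7.462j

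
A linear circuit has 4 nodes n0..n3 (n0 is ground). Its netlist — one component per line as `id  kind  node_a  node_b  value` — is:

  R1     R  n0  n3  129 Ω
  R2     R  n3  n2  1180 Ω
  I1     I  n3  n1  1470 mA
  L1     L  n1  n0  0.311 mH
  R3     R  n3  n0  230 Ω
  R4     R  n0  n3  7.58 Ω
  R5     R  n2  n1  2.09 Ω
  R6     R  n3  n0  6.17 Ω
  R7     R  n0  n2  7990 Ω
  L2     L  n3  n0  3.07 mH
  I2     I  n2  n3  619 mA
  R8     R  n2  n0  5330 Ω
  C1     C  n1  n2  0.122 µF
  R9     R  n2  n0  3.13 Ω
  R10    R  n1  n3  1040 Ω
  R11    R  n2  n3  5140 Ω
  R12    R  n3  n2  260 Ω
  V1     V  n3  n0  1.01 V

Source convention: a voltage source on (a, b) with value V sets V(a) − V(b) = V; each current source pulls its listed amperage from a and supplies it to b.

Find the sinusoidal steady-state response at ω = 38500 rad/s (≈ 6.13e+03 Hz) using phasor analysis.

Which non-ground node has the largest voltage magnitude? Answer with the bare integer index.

Apply KCL at each of the 3 non-ground nodes and solve the resulting linear system.
Node n1: branches {I1, L1, R5, C1, R10} → V_1 = 4.816+2.042j
Node n2: branches {R2, R5, R7, I2, R8, C1, R9, R11, R12} → V_2 = 2.100+1.233j
Node n3: branches {R1, R2, I1, R3, R4, R6, L2, I2, R10, R11, R12, V1} → V_3 = 1.010+0.000j
Source currents: i(V1)=-1.151+0.01653j

1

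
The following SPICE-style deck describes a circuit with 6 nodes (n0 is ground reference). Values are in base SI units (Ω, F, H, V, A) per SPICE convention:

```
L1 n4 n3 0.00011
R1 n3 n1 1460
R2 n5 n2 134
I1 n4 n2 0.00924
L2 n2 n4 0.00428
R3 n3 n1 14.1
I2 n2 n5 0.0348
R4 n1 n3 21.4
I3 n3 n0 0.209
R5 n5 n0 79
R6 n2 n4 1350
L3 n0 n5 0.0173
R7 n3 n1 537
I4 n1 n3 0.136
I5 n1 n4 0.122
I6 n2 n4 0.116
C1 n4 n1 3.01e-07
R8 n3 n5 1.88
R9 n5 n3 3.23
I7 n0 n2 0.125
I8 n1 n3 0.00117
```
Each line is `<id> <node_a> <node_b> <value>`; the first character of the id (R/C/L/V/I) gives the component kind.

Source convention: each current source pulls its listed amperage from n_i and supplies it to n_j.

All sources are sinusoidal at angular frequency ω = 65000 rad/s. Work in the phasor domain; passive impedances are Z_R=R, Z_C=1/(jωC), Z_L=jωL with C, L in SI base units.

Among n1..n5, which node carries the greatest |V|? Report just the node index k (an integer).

1

Apply KCL at each of the 5 non-ground nodes and solve the resulting linear system.
Node n1: branches {R1, R3, R4, R7, I4, I5, C1, I8} → V_1 = -9.105-0.01592j
Node n2: branches {R2, I1, L2, I2, R6, I6, I7} → V_2 = -7.654-0.8655j
Node n3: branches {L1, R1, R3, R4, I3, R7, I4, R8, R9, I8} → V_3 = -6.735-0.4604j
Node n4: branches {L1, I1, L2, R6, I5, I6, C1} → V_4 = -6.375+1.297j
Node n5: branches {R2, I2, R5, L3, R8, R9} → V_5 = -6.603-0.4639j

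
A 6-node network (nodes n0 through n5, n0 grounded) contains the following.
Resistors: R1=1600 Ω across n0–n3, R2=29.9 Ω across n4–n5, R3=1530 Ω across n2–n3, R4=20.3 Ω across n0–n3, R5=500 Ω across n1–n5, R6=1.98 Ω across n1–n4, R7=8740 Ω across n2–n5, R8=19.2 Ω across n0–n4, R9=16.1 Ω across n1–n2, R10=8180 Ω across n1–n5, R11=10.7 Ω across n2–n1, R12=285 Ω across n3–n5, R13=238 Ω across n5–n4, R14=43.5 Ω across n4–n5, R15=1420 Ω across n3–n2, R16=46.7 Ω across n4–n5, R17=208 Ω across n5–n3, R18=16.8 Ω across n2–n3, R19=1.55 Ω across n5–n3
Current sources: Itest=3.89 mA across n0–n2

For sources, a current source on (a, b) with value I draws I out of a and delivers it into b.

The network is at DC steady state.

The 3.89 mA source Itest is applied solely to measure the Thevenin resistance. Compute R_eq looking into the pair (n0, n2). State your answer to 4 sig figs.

Element admittances at DC:
  Y(R1) = 0.0006250 S between n0,n3
  Y(R2) = 0.03344 S between n4,n5
  Y(R3) = 0.0006536 S between n2,n3
  Y(R4) = 0.04926 S between n0,n3
  Y(R5) = 0.002000 S between n1,n5
  Y(R6) = 0.5051 S between n1,n4
  Y(R7) = 0.0001144 S between n2,n5
  Y(R8) = 0.05208 S between n0,n4
  Y(R9) = 0.06211 S between n1,n2
  Y(R10) = 0.0001222 S between n1,n5
  Y(R11) = 0.09346 S between n2,n1
  Y(R12) = 0.003509 S between n3,n5
  Y(R13) = 0.004202 S between n5,n4
  Y(R14) = 0.02299 S between n4,n5
  Y(R15) = 0.0007042 S between n3,n2
  Y(R16) = 0.02141 S between n4,n5
  Y(R17) = 0.004808 S between n5,n3
  Y(R18) = 0.05952 S between n2,n3
  Y(R19) = 0.6452 S between n5,n3
  Itest: injects 0.00389 A into n2 (from n0)
Assemble and solve the 5×5 MNA system:
  V(n1)=0.04489  V(n2)=0.06036  V(n3)=0.03605  V(n4)=0.04016  V(n5)=0.03653

R_eq = 15.52 Ω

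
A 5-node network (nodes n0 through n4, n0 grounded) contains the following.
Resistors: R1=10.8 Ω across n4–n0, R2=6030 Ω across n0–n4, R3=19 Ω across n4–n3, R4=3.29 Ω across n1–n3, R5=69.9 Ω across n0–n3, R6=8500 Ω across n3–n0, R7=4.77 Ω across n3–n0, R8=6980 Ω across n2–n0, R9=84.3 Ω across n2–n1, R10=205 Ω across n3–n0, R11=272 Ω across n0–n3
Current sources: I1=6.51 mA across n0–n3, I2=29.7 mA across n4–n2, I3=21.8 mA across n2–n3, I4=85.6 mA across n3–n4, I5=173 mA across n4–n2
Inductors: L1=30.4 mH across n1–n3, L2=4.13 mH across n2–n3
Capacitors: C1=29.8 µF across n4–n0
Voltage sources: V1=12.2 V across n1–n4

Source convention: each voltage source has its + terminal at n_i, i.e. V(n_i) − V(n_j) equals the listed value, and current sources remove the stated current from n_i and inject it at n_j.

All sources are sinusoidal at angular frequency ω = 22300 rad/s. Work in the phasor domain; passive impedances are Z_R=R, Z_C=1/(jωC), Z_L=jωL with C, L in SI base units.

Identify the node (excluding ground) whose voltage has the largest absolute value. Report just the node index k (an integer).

Apply KCL at each of the 4 non-ground nodes and solve the resulting linear system.
Node n1: branches {R4, L1, R9, V1} → V_1 = 11.57+2.010j
Node n2: branches {I2, I3, R8, R9, L2, I5} → V_2 = 16.79+11.73j
Node n3: branches {R3, R4, I1, I3, L1, R5, R6, R7, I4, L2, R10, R11} → V_3 = 6.013+1.004j
Node n4: branches {R1, R2, R3, I2, I4, I5, C1, V1} → V_4 = -0.6345+2.010j
Source currents: i(V1)=-1.627-0.1823j

2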